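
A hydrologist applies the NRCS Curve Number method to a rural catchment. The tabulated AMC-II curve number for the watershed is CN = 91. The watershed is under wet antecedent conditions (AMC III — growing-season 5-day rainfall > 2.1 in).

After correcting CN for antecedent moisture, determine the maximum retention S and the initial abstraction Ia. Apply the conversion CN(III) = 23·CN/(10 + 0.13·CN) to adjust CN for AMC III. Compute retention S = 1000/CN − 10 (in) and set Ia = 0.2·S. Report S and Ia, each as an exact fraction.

S = 900/2093 in ≈ 0.430 in; Ia = 180/2093 in ≈ 0.086 in

Adjust CN=91 to AMC III: 23·91/(10 + 0.13·91) → 2093 ÷ (2183/100) = 209300/2183 ≈ 95.877
Max retention: S = 1000/(209300/2183) − 10 = 900/2093 in (≈ 0.430 in)
Ia = 0.2S: 0.2·0.430 = 0.086 in (exactly 180/2093)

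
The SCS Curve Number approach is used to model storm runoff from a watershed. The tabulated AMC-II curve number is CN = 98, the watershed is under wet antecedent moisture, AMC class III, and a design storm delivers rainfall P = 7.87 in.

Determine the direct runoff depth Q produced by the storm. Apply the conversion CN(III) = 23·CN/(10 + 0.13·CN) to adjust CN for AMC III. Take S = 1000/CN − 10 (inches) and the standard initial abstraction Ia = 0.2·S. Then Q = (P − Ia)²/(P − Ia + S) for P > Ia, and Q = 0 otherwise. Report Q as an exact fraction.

CN(III) from CN(II)=98: (23·98)/(10 + 0.13·98) = 112700/1137 ≈ 99.120
Max retention: S = 1000/(112700/1137) − 10 = 100/1127 in (≈ 0.089 in)
Ia = 0.2S: 0.2·0.089 = 0.018 in (exactly 20/1127)
Since P=7.870 > Ia=0.018: effective rainfall P−Ia = 884949/112700 in
Runoff Q = (P−Ia)²/(P−Ia+S) = (7.852)²/(7.852+0.089) = 783134732601/100860752300 ≈ 7.765 in

Q = 783134732601/100860752300 in ≈ 7.765 in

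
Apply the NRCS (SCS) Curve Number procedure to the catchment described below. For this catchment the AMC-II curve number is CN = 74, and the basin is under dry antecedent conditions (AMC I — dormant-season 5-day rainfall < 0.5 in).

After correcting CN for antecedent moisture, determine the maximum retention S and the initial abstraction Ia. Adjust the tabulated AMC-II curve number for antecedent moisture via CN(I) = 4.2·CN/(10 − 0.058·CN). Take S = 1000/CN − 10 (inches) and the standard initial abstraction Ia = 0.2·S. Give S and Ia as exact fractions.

S = 6500/777 in ≈ 8.366 in; Ia = 1300/777 in ≈ 1.673 in

Dry (AMC I): CN(I) = 4.2·74/(10 − 0.058·74) = (1554/5)/(1427/250) = 77700/1427 ≈ 54.450
Retention S: 1000/CN − 10 with CN=54.450 → S = 6500/777 ≈ 8.366 in
Ia = 0.2S: 0.2·8.366 = 1.673 in (exactly 1300/777)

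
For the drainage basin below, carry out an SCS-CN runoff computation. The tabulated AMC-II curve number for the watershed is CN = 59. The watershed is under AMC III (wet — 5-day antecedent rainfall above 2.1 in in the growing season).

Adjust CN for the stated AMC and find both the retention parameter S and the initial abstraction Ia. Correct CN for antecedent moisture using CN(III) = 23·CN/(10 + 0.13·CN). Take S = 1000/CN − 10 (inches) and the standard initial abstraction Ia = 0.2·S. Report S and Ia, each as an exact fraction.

Adjust CN=59 to AMC III: 23·59/(10 + 0.13·59) → 1357 ÷ (1767/100) = 135700/1767 ≈ 76.797
S = 1000/(135700/1767) − 10 = 4100/1357 in ≈ 3.021 in
Ia = 0.2·(4100/1357) = 820/1357 in ≈ 0.604 in

S = 4100/1357 in ≈ 3.021 in; Ia = 820/1357 in ≈ 0.604 in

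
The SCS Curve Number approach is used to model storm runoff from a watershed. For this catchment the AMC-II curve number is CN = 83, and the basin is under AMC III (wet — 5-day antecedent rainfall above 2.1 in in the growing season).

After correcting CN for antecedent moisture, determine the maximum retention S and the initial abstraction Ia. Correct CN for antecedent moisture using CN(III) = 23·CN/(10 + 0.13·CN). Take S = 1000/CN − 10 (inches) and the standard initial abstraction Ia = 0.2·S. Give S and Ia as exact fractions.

Adjust CN=83 to AMC III: 23·83/(10 + 0.13·83) → 1909 ÷ (2079/100) = 190900/2079 ≈ 91.823
Max retention: S = 1000/(190900/2079) − 10 = 1700/1909 in (≈ 0.891 in)
Ia = 0.2·(1700/1909) = 340/1909 in ≈ 0.178 in

S = 1700/1909 in ≈ 0.891 in; Ia = 340/1909 in ≈ 0.178 in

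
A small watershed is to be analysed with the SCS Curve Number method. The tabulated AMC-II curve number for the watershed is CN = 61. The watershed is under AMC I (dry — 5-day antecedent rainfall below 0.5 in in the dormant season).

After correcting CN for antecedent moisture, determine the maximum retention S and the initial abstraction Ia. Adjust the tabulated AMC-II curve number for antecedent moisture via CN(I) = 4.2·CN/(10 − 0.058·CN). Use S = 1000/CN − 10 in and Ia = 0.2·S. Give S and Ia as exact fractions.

S = 6500/427 in ≈ 15.222 in; Ia = 1300/427 in ≈ 3.044 in

CN(I) from CN(II)=61: (4.2·61)/(10 − 0.058·61) = 42700/1077 ≈ 39.647
Max retention: S = 1000/(42700/1077) − 10 = 6500/427 in (≈ 15.222 in)
Ia = 0.2·(6500/427) = 1300/427 in ≈ 3.044 in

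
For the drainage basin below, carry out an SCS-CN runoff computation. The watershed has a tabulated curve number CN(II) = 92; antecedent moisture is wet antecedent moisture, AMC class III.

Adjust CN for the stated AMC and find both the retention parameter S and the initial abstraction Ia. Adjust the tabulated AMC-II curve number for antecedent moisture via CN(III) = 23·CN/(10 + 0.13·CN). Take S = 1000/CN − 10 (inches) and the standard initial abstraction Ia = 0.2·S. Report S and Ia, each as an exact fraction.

S = 200/529 in ≈ 0.378 in; Ia = 40/529 in ≈ 0.076 in

Wet (AMC III): CN(III) = 23·92/(10 + 0.13·92) = 2116/(549/25) = 52900/549 ≈ 96.357
S = 1000/(52900/549) − 10 = 200/529 in ≈ 0.378 in
Initial abstraction Ia = S/5 = (200/529)/5 = 40/529 ≈ 0.076 in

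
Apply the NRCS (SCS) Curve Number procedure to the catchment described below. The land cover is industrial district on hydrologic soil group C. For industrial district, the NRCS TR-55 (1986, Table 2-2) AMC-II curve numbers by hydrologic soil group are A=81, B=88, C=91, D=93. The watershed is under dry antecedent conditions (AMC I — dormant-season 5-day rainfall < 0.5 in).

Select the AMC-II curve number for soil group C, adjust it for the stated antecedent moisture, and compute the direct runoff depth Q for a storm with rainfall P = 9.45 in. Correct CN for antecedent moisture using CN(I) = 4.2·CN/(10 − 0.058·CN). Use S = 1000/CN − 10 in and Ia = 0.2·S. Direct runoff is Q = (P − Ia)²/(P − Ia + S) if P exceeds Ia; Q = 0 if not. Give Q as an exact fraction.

Q = 4361919483/613188940 in ≈ 7.113 in

NRCS table: industrial district, soil group C → CN(II) = 91
CN(I) from CN(II)=91: (4.2·91)/(10 − 0.058·91) = 63700/787 ≈ 80.940
Retention S: 1000/CN − 10 with CN=80.940 → S = 1500/637 ≈ 2.355 in
Initial abstraction Ia = S/5 = (1500/637)/5 = 300/637 ≈ 0.471 in
Since P=9.450 > Ia=0.471: effective rainfall P−Ia = 114393/12740 in
Q = (114393/12740)²/((114393/12740) + 1500/637) = (13085758449/162307600)/(144393/12740) = 4361919483/613188940 in ≈ 7.113 in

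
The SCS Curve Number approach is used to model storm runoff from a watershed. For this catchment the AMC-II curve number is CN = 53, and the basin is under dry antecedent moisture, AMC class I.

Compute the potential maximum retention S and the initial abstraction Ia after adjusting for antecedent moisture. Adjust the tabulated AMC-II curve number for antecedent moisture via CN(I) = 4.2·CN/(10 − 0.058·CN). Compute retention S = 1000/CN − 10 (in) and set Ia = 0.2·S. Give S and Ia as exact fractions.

Dry (AMC I): CN(I) = 4.2·53/(10 − 0.058·53) = (1113/5)/(3463/500) = 111300/3463 ≈ 32.140
S = 1000/(111300/3463) − 10 = 23500/1113 in ≈ 21.114 in
Initial abstraction Ia = S/5 = (23500/1113)/5 = 4700/1113 ≈ 4.223 in

S = 23500/1113 in ≈ 21.114 in; Ia = 4700/1113 in ≈ 4.223 in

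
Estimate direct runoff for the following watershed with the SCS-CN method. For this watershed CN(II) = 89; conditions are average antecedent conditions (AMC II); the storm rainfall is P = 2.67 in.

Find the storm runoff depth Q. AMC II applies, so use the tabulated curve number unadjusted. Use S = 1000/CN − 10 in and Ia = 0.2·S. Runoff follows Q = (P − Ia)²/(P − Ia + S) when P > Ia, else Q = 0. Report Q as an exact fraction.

Q = 464962969/289810700 in ≈ 1.604 in

AMC II — tabulated CN = 89 applies directly.
Retention S: 1000/CN − 10 with CN=89.000 → S = 110/89 ≈ 1.236 in
Ia = 0.2·(110/89) = 22/89 in ≈ 0.247 in
Since P=2.670 > Ia=0.247: effective rainfall P−Ia = 21563/8900 in
Q: (21563/8900)² ÷ (32563/8900) = 464962969/289810700 in (≈ 1.604 in)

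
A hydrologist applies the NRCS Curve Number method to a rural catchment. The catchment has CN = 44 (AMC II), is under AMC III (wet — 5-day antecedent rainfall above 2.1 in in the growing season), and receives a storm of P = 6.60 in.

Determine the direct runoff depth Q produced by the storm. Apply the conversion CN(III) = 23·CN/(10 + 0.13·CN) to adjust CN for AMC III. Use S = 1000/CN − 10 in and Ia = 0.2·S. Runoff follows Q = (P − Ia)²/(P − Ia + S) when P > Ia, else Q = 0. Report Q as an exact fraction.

Wet (AMC III): CN(III) = 23·44/(10 + 0.13·44) = 1012/(393/25) = 25300/393 ≈ 64.377
S = 1000/(25300/393) − 10 = 1400/253 in ≈ 5.534 in
Ia = 0.2S: 0.2·5.534 = 1.107 in (exactly 280/253)
Since P=6.600 > Ia=1.107: effective rainfall P−Ia = 6949/1265 in
Runoff Q = (P−Ia)²/(P−Ia+S) = (5.493)²/(5.493+5.534) = 48288601/17645485 ≈ 2.737 in

Q = 48288601/17645485 in ≈ 2.737 in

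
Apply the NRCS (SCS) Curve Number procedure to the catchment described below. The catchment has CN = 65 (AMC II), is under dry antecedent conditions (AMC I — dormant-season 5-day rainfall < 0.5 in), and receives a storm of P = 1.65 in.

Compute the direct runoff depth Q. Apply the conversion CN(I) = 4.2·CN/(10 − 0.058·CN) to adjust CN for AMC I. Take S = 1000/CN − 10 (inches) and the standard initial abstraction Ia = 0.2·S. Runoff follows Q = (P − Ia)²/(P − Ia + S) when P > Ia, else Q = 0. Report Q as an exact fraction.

CN(I) from CN(II)=65: (4.2·65)/(10 − 0.058·65) = 3900/89 ≈ 43.820
Max retention: S = 1000/(3900/89) − 10 = 500/39 in (≈ 12.821 in)
Ia = 0.2·(500/39) = 100/39 in ≈ 2.564 in
P = 1.650 ≤ Ia = 2.564 in: entire storm abstracted, Q = 0.

Q = 0 in ≈ 0.000 in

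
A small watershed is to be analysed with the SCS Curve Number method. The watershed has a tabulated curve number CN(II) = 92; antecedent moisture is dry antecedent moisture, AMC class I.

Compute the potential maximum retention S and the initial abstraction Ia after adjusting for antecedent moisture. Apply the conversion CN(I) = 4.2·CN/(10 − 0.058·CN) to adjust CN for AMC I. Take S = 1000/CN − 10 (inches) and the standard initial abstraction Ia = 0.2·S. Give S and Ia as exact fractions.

S = 1000/483 in ≈ 2.070 in; Ia = 200/483 in ≈ 0.414 in

Adjust CN=92 to AMC I: 4.2·92/(10 − 0.058·92) → (1932/5) ÷ (583/125) = 48300/583 ≈ 82.847
Retention S: 1000/CN − 10 with CN=82.847 → S = 1000/483 ≈ 2.070 in
Ia = 0.2·(1000/483) = 200/483 in ≈ 0.414 in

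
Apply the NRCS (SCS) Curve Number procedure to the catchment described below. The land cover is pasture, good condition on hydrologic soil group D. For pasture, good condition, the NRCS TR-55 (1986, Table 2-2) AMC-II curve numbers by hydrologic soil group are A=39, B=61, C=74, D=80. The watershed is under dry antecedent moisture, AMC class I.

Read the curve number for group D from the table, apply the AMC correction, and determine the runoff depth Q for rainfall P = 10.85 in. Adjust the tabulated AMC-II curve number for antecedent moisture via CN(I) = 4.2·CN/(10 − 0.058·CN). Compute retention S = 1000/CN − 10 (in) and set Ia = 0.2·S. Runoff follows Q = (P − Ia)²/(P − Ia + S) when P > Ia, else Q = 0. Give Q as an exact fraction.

NRCS table: pasture, good condition, soil group D → CN(II) = 80
CN(I) from CN(II)=80: (4.2·80)/(10 − 0.058·80) = 4200/67 ≈ 62.687
S = 1000/(4200/67) − 10 = 125/21 in ≈ 5.952 in
Initial abstraction Ia = S/5 = (125/21)/5 = 25/21 ≈ 1.190 in
Since P=10.850 > Ia=1.190: effective rainfall P−Ia = 4057/420 in
Q: (4057/420)² ÷ (6557/420) = 16459249/2753940 in (≈ 5.977 in)

Q = 16459249/2753940 in ≈ 5.977 in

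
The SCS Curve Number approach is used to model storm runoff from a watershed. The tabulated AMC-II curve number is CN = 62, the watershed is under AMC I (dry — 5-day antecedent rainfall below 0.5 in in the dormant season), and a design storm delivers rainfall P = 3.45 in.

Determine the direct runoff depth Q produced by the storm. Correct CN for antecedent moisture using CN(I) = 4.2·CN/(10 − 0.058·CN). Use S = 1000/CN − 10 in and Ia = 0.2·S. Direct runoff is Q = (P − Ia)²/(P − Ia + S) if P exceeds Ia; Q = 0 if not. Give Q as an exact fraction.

Dry (AMC I): CN(I) = 4.2·62/(10 − 0.058·62) = (1302/5)/(1601/250) = 65100/1601 ≈ 40.662
Retention S: 1000/CN − 10 with CN=40.662 → S = 9500/651 ≈ 14.593 in
Ia = 0.2·(9500/651) = 1900/651 in ≈ 2.919 in
Excess rainfall: 3.450 − 2.919 = 0.531 in; P > Ia so Q > 0
Q: (6919/13020)² ÷ (196919/13020) = 47872561/2563885380 in (≈ 0.019 in)

Q = 47872561/2563885380 in ≈ 0.019 in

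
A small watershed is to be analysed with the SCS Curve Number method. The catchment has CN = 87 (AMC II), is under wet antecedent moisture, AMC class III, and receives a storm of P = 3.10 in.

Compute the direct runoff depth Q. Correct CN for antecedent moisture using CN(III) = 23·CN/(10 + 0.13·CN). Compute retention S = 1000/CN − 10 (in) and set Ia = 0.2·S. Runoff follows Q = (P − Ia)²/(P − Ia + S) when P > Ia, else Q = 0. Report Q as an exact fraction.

Q = 3532043761/1449344310 in ≈ 2.437 in

Adjust CN=87 to AMC III: 23·87/(10 + 0.13·87) → 2001 ÷ (2131/100) = 200100/2131 ≈ 93.900
Retention S: 1000/CN − 10 with CN=93.900 → S = 1300/2001 ≈ 0.650 in
Ia = 0.2·(1300/2001) = 260/2001 in ≈ 0.130 in
Excess rainfall: 3.100 − 0.130 = 2.970 in; P > Ia so Q > 0
Q: (59431/20010)² ÷ (72431/20010) = 3532043761/1449344310 in (≈ 2.437 in)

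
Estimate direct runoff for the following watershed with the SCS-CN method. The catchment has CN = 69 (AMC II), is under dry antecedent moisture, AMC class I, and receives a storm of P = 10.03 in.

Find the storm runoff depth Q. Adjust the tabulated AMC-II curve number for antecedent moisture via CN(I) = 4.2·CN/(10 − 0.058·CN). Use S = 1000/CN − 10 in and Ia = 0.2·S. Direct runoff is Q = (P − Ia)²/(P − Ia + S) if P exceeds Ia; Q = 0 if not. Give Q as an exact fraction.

CN(I) from CN(II)=69: (4.2·69)/(10 − 0.058·69) = 144900/2999 ≈ 48.316
S = 1000/(144900/2999) − 10 = 15500/1449 in ≈ 10.697 in
Ia = 0.2·(15500/1449) = 3100/1449 in ≈ 2.139 in
P − Ia = 10.030 − 2.139 = 1143347/144900 ≈ 7.891 in (> 0, runoff occurs)
Q = (1143347/144900)²/((1143347/144900) + 15500/1449) = (1307242362409/20996010000)/(2693347/144900) = 1307242362409/390265980300 in ≈ 3.350 in

Q = 1307242362409/390265980300 in ≈ 3.350 in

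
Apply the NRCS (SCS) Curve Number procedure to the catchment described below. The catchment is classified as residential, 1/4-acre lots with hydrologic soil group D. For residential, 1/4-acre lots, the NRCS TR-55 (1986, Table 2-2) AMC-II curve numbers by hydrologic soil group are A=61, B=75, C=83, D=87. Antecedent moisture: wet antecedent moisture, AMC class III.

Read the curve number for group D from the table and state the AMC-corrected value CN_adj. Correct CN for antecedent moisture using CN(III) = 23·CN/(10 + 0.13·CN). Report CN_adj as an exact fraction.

NRCS table: residential, 1/4-acre lots, soil group D → CN(II) = 87
CN(III) from CN(II)=87: (23·87)/(10 + 0.13·87) = 200100/2131 ≈ 93.900

CN_adj = 200100/2131 ≈ 93.900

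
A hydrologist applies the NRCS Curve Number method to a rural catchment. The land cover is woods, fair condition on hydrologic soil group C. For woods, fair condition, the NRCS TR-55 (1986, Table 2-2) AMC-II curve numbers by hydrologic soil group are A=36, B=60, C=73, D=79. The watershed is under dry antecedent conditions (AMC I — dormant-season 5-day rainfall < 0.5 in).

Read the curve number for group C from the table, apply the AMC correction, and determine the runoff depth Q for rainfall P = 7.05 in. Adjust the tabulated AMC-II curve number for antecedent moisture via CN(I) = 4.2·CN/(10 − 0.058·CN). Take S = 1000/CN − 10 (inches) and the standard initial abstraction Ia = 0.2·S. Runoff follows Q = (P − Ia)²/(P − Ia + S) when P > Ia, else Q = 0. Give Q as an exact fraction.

NRCS table: woods, fair condition, soil group C → CN(II) = 73
Dry (AMC I): CN(I) = 4.2·73/(10 − 0.058·73) = (1533/5)/(2883/500) = 51100/961 ≈ 53.174
S = 1000/(51100/961) − 10 = 4500/511 in ≈ 8.806 in
Ia = 0.2S: 0.2·8.806 = 1.761 in (exactly 900/511)
Since P=7.050 > Ia=1.761: effective rainfall P−Ia = 54051/10220 in
Q: (54051/10220)² ÷ (144051/10220) = 973836867/490733740 in (≈ 1.984 in)

Q = 973836867/490733740 in ≈ 1.984 in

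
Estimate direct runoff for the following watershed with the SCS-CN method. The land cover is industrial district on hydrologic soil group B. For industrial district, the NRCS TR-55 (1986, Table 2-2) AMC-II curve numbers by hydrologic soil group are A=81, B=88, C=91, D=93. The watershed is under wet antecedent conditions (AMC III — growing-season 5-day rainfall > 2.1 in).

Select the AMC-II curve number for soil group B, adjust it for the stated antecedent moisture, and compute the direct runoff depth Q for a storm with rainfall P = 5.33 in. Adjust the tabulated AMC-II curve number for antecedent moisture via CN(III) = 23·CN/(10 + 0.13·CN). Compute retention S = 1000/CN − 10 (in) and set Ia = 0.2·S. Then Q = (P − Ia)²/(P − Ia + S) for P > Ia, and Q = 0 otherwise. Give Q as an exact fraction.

NRCS table: industrial district, soil group B → CN(II) = 88
CN(III) from CN(II)=88: (23·88)/(10 + 0.13·88) = 6325/67 ≈ 94.403
Max retention: S = 1000/(6325/67) − 10 = 150/253 in (≈ 0.593 in)
Initial abstraction Ia = S/5 = (150/253)/5 = 30/253 ≈ 0.119 in
Excess rainfall: 5.330 − 0.119 = 5.211 in; P > Ia so Q > 0
Q: (131849/25300)² ÷ (146849/25300) = 17384158801/3715279700 in (≈ 4.679 in)

Q = 17384158801/3715279700 in ≈ 4.679 in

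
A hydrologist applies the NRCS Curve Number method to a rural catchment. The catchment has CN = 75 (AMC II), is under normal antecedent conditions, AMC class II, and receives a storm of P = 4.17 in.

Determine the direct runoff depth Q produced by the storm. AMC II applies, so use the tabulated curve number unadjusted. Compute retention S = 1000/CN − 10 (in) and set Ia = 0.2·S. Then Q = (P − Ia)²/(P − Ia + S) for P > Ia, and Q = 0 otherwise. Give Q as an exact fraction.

CN(II) = 75; AMC II needs no correction.
Retention S: 1000/CN − 10 with CN=75.000 → S = 10/3 ≈ 3.333 in
Initial abstraction Ia = S/5 = (10/3)/5 = 2/3 ≈ 0.667 in
P − Ia = 4.170 − 0.667 = 1051/300 ≈ 3.503 in (> 0, runoff occurs)
Runoff Q = (P−Ia)²/(P−Ia+S) = (3.503)²/(3.503+3.333) = 1104601/615300 ≈ 1.795 in

Q = 1104601/615300 in ≈ 1.795 in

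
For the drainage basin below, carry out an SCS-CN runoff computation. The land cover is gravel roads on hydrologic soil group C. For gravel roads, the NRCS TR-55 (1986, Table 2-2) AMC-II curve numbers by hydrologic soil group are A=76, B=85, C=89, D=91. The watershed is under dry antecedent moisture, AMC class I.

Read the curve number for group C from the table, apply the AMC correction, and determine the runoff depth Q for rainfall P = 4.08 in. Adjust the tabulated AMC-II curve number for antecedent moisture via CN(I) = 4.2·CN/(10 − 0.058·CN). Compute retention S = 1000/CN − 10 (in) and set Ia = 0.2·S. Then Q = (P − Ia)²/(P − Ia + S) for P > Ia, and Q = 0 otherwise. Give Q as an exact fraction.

Q = 13307003522/7023655275 in ≈ 1.895 in

NRCS table: gravel roads, soil group C → CN(II) = 89
Dry (AMC I): CN(I) = 4.2·89/(10 − 0.058·89) = (1869/5)/(2419/500) = 186900/2419 ≈ 77.263
Max retention: S = 1000/(186900/2419) − 10 = 5500/1869 in (≈ 2.943 in)
Initial abstraction Ia = S/5 = (5500/1869)/5 = 1100/1869 ≈ 0.589 in
Excess rainfall: 4.080 − 0.589 = 3.491 in; P > Ia so Q > 0
Runoff Q = (P−Ia)²/(P−Ia+S) = (3.491)²/(3.491+2.943) = 13307003522/7023655275 ≈ 1.895 in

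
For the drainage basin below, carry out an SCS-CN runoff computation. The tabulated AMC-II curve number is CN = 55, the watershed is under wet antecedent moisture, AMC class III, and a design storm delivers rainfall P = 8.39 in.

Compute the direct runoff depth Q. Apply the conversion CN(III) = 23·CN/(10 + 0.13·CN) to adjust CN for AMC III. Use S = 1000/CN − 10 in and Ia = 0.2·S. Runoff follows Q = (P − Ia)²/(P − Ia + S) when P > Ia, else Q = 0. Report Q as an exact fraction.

Wet (AMC III): CN(III) = 23·55/(10 + 0.13·55) = 1265/(343/20) = 25300/343 ≈ 73.761
Max retention: S = 1000/(25300/343) − 10 = 900/253 in (≈ 3.557 in)
Ia = 0.2S: 0.2·3.557 = 0.711 in (exactly 180/253)
Excess rainfall: 8.390 − 0.711 = 7.679 in; P > Ia so Q > 0
Q: (194267/25300)² ÷ (284267/25300) = 37739667289/7191955100 in (≈ 5.247 in)

Q = 37739667289/7191955100 in ≈ 5.247 in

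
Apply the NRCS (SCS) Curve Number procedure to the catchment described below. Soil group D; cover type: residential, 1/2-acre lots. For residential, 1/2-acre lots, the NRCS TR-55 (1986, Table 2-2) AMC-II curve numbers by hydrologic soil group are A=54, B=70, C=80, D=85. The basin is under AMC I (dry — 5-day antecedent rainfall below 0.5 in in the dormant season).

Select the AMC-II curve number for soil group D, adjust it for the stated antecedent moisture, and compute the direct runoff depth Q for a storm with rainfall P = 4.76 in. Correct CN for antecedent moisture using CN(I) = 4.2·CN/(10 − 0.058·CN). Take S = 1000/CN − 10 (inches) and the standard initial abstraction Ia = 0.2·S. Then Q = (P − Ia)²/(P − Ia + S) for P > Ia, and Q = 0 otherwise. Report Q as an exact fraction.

NRCS table: residential, 1/2-acre lots, soil group D → CN(II) = 85
Adjust CN=85 to AMC I: 4.2·85/(10 − 0.058·85) → 357 ÷ (507/100) = 11900/169 ≈ 70.414
S = 1000/(11900/169) − 10 = 500/119 in ≈ 4.202 in
Initial abstraction Ia = S/5 = (500/119)/5 = 100/119 ≈ 0.840 in
P − Ia = 4.760 − 0.840 = 11661/2975 ≈ 3.920 in (> 0, runoff occurs)
Q = (11661/2975)²/((11661/2975) + 500/119) = (135978921/8850625)/(24161/2975) = 135978921/71878975 in ≈ 1.892 in

Q = 135978921/71878975 in ≈ 1.892 in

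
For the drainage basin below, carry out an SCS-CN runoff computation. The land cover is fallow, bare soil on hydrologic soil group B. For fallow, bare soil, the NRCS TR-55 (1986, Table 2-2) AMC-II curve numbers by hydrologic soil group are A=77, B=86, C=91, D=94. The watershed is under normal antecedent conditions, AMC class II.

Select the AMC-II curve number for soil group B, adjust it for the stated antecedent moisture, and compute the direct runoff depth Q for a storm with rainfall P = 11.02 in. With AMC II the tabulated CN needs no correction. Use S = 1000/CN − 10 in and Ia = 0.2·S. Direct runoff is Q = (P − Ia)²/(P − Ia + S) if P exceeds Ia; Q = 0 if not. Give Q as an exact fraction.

NRCS table: fallow, bare soil, soil group B → CN(II) = 86
Average conditions: CN = 86 (no AMC adjustment).
Max retention: S = 1000/86 − 10 = 70/43 in (≈ 1.628 in)
Initial abstraction Ia = S/5 = (70/43)/5 = 14/43 ≈ 0.326 in
P − Ia = 11.020 − 0.326 = 22993/2150 ≈ 10.694 in (> 0, runoff occurs)
Q: (22993/2150)² ÷ (26493/2150) = 528678049/56959950 in (≈ 9.282 in)

Q = 528678049/56959950 in ≈ 9.282 in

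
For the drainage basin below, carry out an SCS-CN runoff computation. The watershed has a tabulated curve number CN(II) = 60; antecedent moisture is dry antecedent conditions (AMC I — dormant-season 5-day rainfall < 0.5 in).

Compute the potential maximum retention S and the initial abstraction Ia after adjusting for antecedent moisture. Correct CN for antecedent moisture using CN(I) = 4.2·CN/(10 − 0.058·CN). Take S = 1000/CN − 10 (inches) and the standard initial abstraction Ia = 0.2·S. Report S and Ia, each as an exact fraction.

S = 1000/63 in ≈ 15.873 in; Ia = 200/63 in ≈ 3.175 in

Adjust CN=60 to AMC I: 4.2·60/(10 − 0.058·60) → 252 ÷ (163/25) = 6300/163 ≈ 38.650
S = 1000/(6300/163) − 10 = 1000/63 in ≈ 15.873 in
Ia = 0.2S: 0.2·15.873 = 3.175 in (exactly 200/63)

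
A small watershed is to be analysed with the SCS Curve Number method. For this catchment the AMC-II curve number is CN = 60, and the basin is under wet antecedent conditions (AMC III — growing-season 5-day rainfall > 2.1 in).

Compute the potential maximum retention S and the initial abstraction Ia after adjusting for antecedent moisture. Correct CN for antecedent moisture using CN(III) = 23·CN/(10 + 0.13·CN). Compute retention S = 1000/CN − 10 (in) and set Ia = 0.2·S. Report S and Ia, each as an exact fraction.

S = 200/69 in ≈ 2.899 in; Ia = 40/69 in ≈ 0.580 in

Wet (AMC III): CN(III) = 23·60/(10 + 0.13·60) = 1380/(89/5) = 6900/89 ≈ 77.528
S = 1000/(6900/89) − 10 = 200/69 in ≈ 2.899 in
Ia = 0.2S: 0.2·2.899 = 0.580 in (exactly 40/69)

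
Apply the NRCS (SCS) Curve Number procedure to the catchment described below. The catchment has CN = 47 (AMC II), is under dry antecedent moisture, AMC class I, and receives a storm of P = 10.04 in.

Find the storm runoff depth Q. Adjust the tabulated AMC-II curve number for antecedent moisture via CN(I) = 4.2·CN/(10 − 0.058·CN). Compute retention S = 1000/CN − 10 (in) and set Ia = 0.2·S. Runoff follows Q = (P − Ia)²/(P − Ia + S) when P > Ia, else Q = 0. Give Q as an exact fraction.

Adjust CN=47 to AMC I: 4.2·47/(10 − 0.058·47) → (987/5) ÷ (3637/500) = 98700/3637 ≈ 27.138
S = 1000/(98700/3637) − 10 = 26500/987 in ≈ 26.849 in
Ia = 0.2S: 0.2·26.849 = 5.370 in (exactly 5300/987)
P − Ia = 10.040 − 5.370 = 115237/24675 ≈ 4.670 in (> 0, runoff occurs)
Q: (115237/24675)² ÷ (777737/24675) = 13279566169/19190660475 in (≈ 0.692 in)

Q = 13279566169/19190660475 in ≈ 0.692 in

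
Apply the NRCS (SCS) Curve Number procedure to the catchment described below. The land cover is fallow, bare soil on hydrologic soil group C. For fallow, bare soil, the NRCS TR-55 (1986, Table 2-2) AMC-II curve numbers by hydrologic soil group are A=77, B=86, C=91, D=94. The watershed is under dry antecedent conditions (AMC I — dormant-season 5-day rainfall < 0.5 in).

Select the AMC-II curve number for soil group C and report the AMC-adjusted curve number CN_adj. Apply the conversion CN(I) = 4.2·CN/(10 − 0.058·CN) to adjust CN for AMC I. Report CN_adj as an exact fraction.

CN_adj = 63700/787 ≈ 80.940

NRCS table: fallow, bare soil, soil group C → CN(II) = 91
Dry (AMC I): CN(I) = 4.2·91/(10 − 0.058·91) = (1911/5)/(2361/500) = 63700/787 ≈ 80.940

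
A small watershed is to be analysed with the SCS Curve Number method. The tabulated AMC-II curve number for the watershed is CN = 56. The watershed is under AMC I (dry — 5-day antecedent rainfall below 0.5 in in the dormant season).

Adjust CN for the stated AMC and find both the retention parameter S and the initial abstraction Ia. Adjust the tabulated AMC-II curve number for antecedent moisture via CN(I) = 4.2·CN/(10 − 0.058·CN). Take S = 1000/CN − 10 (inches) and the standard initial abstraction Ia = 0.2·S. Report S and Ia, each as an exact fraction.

Adjust CN=56 to AMC I: 4.2·56/(10 − 0.058·56) → (1176/5) ÷ (844/125) = 7350/211 ≈ 34.834
Retention S: 1000/CN − 10 with CN=34.834 → S = 2750/147 ≈ 18.707 in
Initial abstraction Ia = S/5 = (2750/147)/5 = 550/147 ≈ 3.741 in

S = 2750/147 in ≈ 18.707 in; Ia = 550/147 in ≈ 3.741 in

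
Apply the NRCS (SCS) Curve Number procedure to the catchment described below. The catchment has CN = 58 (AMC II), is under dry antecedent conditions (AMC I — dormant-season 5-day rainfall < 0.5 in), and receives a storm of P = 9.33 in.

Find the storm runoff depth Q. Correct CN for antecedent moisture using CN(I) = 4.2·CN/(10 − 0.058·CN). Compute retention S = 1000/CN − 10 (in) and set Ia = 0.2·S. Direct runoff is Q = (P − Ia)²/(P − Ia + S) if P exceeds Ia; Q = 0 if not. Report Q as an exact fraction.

Q = 290941249/194465300 in ≈ 1.496 in

Adjust CN=58 to AMC I: 4.2·58/(10 − 0.058·58) → (1218/5) ÷ (1659/250) = 2900/79 ≈ 36.709
Max retention: S = 1000/(2900/79) − 10 = 500/29 in (≈ 17.241 in)
Ia = 0.2S: 0.2·17.241 = 3.448 in (exactly 100/29)
Excess rainfall: 9.330 − 3.448 = 5.882 in; P > Ia so Q > 0
Q = (17057/2900)²/((17057/2900) + 500/29) = (290941249/8410000)/(67057/2900) = 290941249/194465300 in ≈ 1.496 in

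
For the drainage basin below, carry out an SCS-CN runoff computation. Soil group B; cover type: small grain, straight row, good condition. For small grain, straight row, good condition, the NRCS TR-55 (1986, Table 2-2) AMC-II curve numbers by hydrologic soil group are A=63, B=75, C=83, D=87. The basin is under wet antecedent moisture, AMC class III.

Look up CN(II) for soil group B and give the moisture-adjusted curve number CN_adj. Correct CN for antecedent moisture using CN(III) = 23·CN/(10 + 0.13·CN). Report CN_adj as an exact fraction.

NRCS table: small grain, straight row, good condition, soil group B → CN(II) = 75
Wet (AMC III): CN(III) = 23·75/(10 + 0.13·75) = 1725/(79/4) = 6900/79 ≈ 87.342

CN_adj = 6900/79 ≈ 87.342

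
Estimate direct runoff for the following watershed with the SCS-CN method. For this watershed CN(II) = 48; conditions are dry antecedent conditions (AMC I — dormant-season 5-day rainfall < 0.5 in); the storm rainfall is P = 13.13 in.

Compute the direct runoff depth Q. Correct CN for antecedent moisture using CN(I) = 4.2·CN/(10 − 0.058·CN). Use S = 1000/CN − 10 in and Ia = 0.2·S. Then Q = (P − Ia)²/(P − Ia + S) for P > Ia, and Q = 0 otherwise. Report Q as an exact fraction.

Dry (AMC I): CN(I) = 4.2·48/(10 − 0.058·48) = (1008/5)/(902/125) = 12600/451 ≈ 27.938
Max retention: S = 1000/(12600/451) − 10 = 1625/63 in (≈ 25.794 in)
Ia = 0.2·(1625/63) = 325/63 in ≈ 5.159 in
P − Ia = 13.130 − 5.159 = 50219/6300 ≈ 7.971 in (> 0, runoff occurs)
Q = (50219/6300)²/((50219/6300) + 1625/63) = (2521947961/39690000)/(212719/6300) = 193995997/103086900 in ≈ 1.882 in

Q = 193995997/103086900 in ≈ 1.882 in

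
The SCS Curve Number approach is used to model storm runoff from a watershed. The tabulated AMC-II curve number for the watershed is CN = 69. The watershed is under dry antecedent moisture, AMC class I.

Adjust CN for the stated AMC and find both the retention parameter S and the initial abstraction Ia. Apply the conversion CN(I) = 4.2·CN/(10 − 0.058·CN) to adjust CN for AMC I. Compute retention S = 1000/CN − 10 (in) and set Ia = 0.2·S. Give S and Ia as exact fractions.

Dry (AMC I): CN(I) = 4.2·69/(10 − 0.058·69) = (1449/5)/(2999/500) = 144900/2999 ≈ 48.316
S = 1000/(144900/2999) − 10 = 15500/1449 in ≈ 10.697 in
Ia = 0.2S: 0.2·10.697 = 2.139 in (exactly 3100/1449)

S = 15500/1449 in ≈ 10.697 in; Ia = 3100/1449 in ≈ 2.139 in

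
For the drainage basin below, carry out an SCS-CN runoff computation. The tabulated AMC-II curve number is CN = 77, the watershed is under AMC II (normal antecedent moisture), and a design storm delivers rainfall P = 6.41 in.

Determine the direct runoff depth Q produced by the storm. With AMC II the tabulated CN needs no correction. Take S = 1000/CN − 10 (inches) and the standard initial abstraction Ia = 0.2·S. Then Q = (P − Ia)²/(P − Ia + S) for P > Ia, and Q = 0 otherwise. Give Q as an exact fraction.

Q = 2003189049/521728900 in ≈ 3.840 in

AMC II — tabulated CN = 77 applies directly.
Max retention: S = 1000/77 − 10 = 230/77 in (≈ 2.987 in)
Initial abstraction Ia = S/5 = (230/77)/5 = 46/77 ≈ 0.597 in
P − Ia = 6.410 − 0.597 = 44757/7700 ≈ 5.813 in (> 0, runoff occurs)
Runoff Q = (P−Ia)²/(P−Ia+S) = (5.813)²/(5.813+2.987) = 2003189049/521728900 ≈ 3.840 in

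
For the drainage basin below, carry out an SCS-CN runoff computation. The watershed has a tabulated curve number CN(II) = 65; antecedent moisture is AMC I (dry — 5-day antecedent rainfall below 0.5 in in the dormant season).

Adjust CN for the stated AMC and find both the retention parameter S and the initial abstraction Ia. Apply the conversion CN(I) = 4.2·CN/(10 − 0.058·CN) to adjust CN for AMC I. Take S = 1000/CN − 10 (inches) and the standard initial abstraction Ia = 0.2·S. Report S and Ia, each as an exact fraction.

Dry (AMC I): CN(I) = 4.2·65/(10 − 0.058·65) = 273/(623/100) = 3900/89 ≈ 43.820
Retention S: 1000/CN − 10 with CN=43.820 → S = 500/39 ≈ 12.821 in
Initial abstraction Ia = S/5 = (500/39)/5 = 100/39 ≈ 2.564 in

S = 500/39 in ≈ 12.821 in; Ia = 100/39 in ≈ 2.564 in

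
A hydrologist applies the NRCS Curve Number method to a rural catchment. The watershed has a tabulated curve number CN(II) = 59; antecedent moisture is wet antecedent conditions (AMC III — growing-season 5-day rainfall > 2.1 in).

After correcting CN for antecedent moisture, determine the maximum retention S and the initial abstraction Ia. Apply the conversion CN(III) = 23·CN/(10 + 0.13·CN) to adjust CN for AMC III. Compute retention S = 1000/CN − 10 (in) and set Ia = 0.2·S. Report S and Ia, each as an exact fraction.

Wet (AMC III): CN(III) = 23·59/(10 + 0.13·59) = 1357/(1767/100) = 135700/1767 ≈ 76.797
Max retention: S = 1000/(135700/1767) − 10 = 4100/1357 in (≈ 3.021 in)
Ia = 0.2·(4100/1357) = 820/1357 in ≈ 0.604 in

S = 4100/1357 in ≈ 3.021 in; Ia = 820/1357 in ≈ 0.604 in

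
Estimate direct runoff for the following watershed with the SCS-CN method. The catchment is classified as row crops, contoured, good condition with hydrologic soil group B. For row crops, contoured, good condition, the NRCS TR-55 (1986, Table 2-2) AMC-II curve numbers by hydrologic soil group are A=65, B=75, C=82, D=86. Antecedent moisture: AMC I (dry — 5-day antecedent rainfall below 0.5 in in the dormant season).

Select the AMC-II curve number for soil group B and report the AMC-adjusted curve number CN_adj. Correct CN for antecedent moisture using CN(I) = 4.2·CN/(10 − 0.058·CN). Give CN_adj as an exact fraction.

NRCS table: row crops, contoured, good condition, soil group B → CN(II) = 75
Adjust CN=75 to AMC I: 4.2·75/(10 − 0.058·75) → 315 ÷ (113/20) = 6300/113 ≈ 55.752

CN_adj = 6300/113 ≈ 55.752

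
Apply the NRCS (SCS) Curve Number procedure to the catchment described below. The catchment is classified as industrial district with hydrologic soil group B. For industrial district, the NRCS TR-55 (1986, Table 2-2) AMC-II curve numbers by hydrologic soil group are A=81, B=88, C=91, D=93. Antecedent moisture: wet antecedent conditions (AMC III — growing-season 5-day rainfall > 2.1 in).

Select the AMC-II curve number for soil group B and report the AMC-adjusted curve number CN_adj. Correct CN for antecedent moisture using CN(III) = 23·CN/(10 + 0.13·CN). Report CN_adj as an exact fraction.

NRCS table: industrial district, soil group B → CN(II) = 88
Adjust CN=88 to AMC III: 23·88/(10 + 0.13·88) → 2024 ÷ (536/25) = 6325/67 ≈ 94.403

CN_adj = 6325/67 ≈ 94.403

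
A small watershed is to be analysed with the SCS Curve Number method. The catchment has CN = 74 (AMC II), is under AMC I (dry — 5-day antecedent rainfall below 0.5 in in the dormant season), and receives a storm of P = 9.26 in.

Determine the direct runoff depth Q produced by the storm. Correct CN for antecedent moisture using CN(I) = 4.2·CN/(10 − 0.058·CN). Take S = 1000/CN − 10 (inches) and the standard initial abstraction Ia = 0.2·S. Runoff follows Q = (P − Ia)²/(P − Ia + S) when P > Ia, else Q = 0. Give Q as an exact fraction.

Q = 86878152001/24077326350 in ≈ 3.608 in

CN(I) from CN(II)=74: (4.2·74)/(10 − 0.058·74) = 77700/1427 ≈ 54.450
Retention S: 1000/CN − 10 with CN=54.450 → S = 6500/777 ≈ 8.366 in
Initial abstraction Ia = S/5 = (6500/777)/5 = 1300/777 ≈ 1.673 in
Excess rainfall: 9.260 − 1.673 = 7.587 in; P > Ia so Q > 0
Q = (294751/38850)²/((294751/38850) + 6500/777) = (86878152001/1509322500)/(619751/38850) = 86878152001/24077326350 in ≈ 3.608 in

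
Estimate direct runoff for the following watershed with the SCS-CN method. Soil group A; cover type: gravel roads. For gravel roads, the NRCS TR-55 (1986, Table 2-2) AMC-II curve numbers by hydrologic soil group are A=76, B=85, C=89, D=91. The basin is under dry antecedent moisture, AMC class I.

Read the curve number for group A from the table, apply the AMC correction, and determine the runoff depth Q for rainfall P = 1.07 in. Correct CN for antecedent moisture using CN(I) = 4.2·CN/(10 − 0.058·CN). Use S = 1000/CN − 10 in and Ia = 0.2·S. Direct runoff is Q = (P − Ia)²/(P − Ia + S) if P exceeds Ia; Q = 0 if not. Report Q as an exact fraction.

NRCS table: gravel roads, soil group A → CN(II) = 76
Dry (AMC I): CN(I) = 4.2·76/(10 − 0.058·76) = (1596/5)/(699/125) = 13300/233 ≈ 57.082
Retention S: 1000/CN − 10 with CN=57.082 → S = 1000/133 ≈ 7.519 in
Ia = 0.2S: 0.2·7.519 = 1.504 in (exactly 200/133)
P = 1.070 ≤ Ia = 1.504 in: entire storm abstracted, Q = 0.

Q = 0 in ≈ 0.000 in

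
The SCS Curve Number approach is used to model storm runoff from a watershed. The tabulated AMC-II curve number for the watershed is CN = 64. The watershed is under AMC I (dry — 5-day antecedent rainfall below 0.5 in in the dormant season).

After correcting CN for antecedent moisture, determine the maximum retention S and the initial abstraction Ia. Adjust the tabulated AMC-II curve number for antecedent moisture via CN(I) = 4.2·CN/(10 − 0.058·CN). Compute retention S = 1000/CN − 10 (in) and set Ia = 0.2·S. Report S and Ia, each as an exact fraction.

S = 375/28 in ≈ 13.393 in; Ia = 75/28 in ≈ 2.679 in

CN(I) from CN(II)=64: (4.2·64)/(10 − 0.058·64) = 5600/131 ≈ 42.748
Max retention: S = 1000/(5600/131) − 10 = 375/28 in (≈ 13.393 in)
Initial abstraction Ia = S/5 = (375/28)/5 = 75/28 ≈ 2.679 in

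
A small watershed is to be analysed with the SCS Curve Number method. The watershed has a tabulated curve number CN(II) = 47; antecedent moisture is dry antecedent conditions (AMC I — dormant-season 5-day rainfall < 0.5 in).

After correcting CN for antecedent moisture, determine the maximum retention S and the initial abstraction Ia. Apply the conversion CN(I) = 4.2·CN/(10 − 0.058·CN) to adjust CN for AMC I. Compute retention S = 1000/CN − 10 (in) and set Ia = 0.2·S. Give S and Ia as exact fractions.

Dry (AMC I): CN(I) = 4.2·47/(10 − 0.058·47) = (987/5)/(3637/500) = 98700/3637 ≈ 27.138
Retention S: 1000/CN − 10 with CN=27.138 → S = 26500/987 ≈ 26.849 in
Initial abstraction Ia = S/5 = (26500/987)/5 = 5300/987 ≈ 5.370 in

S = 26500/987 in ≈ 26.849 in; Ia = 5300/987 in ≈ 5.370 in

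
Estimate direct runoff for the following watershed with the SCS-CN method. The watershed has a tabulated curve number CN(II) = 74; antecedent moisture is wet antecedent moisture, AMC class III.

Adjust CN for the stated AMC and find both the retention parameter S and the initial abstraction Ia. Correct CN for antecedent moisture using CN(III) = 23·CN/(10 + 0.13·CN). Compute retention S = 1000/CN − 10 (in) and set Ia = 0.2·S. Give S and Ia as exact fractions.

Adjust CN=74 to AMC III: 23·74/(10 + 0.13·74) → 1702 ÷ (981/50) = 85100/981 ≈ 86.748
Max retention: S = 1000/(85100/981) − 10 = 1300/851 in (≈ 1.528 in)
Initial abstraction Ia = S/5 = (1300/851)/5 = 260/851 ≈ 0.306 in

S = 1300/851 in ≈ 1.528 in; Ia = 260/851 in ≈ 0.306 in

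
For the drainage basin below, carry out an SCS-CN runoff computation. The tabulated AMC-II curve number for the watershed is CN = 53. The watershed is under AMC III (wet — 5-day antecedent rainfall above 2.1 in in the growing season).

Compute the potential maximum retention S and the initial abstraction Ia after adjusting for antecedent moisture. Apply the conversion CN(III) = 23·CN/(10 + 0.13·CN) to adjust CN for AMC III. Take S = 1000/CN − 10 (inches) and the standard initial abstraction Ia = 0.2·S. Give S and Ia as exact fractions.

S = 4700/1219 in ≈ 3.856 in; Ia = 940/1219 in ≈ 0.771 in

Wet (AMC III): CN(III) = 23·53/(10 + 0.13·53) = 1219/(1689/100) = 121900/1689 ≈ 72.173
S = 1000/(121900/1689) − 10 = 4700/1219 in ≈ 3.856 in
Ia = 0.2S: 0.2·3.856 = 0.771 in (exactly 940/1219)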